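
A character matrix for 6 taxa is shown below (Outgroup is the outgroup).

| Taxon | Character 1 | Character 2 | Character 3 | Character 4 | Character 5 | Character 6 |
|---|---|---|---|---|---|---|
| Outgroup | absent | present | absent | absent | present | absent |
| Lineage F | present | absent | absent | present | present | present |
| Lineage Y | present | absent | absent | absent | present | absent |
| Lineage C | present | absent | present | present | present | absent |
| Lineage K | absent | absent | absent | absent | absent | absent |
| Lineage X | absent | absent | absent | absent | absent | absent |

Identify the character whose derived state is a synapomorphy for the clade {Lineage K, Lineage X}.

Character 5

Character polarity is set by the outgroup: the derived state is whichever differs from the outgroup's state, so for Character 2, Character 5 the derived state is 'absent', and for the remaining characters it is 'present'.
Only Lineage C, Lineage F, and Lineage Y show the derived state 'present' for Character 1, supporting them as a clade.
Character 2 (derived state 'absent') is shared by all ingroup taxa — unites the whole ingroup.
Character 3 (derived state 'present') is unique to Lineage C (autapomorphy; uninformative for grouping).
Character 4 (derived state 'present') is shared by Lineage C and Lineage F — a synapomorphy uniting that clade.
Only Lineage K and Lineage X show the derived state 'absent' for Character 5, supporting them as a clade.
Character 6 (derived state 'present') is unique to Lineage F (autapomorphy; uninformative for grouping).
Most parsimonious ingroup topology: (((Lineage F,Lineage C),Lineage Y),(Lineage K,Lineage X)).
The clade {Lineage K, Lineage X} is supported by Character 5: its derived state 'absent' occurs in exactly those taxa and in no other taxon (including the outgroup).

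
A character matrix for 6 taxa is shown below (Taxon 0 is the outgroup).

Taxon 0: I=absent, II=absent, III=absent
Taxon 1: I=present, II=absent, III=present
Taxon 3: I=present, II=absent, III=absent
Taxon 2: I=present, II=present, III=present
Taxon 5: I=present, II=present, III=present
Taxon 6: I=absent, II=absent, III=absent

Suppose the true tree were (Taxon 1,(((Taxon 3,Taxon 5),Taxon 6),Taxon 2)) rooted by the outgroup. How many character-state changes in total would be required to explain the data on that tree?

7

Map each character onto (Taxon 1,(((Taxon 3,Taxon 5),Taxon 6),Taxon 2)) (rooted by Taxon 0) and count the minimum state changes it requires (Fitch parsimony):
I: 2; II: 2; III: 3.
Total tree length = 7.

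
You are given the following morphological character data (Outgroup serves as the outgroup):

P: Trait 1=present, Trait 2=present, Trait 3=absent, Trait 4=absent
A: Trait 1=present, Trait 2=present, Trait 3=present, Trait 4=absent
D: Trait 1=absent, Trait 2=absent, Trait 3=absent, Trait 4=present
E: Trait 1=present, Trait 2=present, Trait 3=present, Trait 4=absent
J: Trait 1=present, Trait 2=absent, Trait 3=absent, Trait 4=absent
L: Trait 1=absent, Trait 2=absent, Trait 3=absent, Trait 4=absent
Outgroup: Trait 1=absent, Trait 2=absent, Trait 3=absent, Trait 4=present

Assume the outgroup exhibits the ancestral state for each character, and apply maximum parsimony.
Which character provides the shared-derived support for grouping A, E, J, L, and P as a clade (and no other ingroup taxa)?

Trait 4

Character polarity is set by the outgroup: the derived state is whichever differs from the outgroup's state, so for Trait 4 the derived state is 'absent', and for the remaining characters it is 'present'.
Trait 1: derived state 'present' in A, E, J, and P only — synapomorphy for {A, E, J, P}.
Trait 2: derived state 'present' in A, E, and P only — synapomorphy for {A, E, P}.
Trait 3: derived state 'present' in A and E only — synapomorphy for {A, E}.
Only A, E, J, L, and P show the derived state 'absent' for Trait 4, supporting them as a clade.
Most parsimonious ingroup topology: (((((E,A),P),J),L),D).
The clade {A, E, J, L, P} is supported by Trait 4: its derived state 'absent' occurs in exactly those taxa and in no other taxon (including the outgroup).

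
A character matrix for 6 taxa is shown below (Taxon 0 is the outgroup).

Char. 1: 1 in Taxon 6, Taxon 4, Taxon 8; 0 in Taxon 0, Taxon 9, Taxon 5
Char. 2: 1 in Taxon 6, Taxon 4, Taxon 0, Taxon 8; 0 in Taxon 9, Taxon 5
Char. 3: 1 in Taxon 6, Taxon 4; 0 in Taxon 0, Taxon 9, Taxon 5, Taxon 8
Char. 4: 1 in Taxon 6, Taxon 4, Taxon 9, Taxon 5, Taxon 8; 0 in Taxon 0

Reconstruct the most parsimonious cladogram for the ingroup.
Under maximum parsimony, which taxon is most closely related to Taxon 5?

Taxon 9

Character polarity is set by the outgroup: the derived state is whichever differs from the outgroup's state, so for Char. 2 the derived state is '0', and for the remaining characters it is '1'.
Char. 1 (derived state '1') is shared by Taxon 4, Taxon 6, and Taxon 8 — a synapomorphy uniting that clade.
Char. 2 (derived state '0') is shared by Taxon 5 and Taxon 9 — a synapomorphy uniting that clade.
Char. 3 (derived state '1') is shared by Taxon 4 and Taxon 6 — a synapomorphy uniting that clade.
All ingroup taxa share the derived state '1' for Char. 4; it defines the ingroup but does not resolve relationships within it.
Most parsimonious ingroup topology: ((Taxon 5,Taxon 9),((Taxon 6,Taxon 4),Taxon 8)).
Taxon 5 and Taxon 9 form a cherry on this tree, so they are sister taxa.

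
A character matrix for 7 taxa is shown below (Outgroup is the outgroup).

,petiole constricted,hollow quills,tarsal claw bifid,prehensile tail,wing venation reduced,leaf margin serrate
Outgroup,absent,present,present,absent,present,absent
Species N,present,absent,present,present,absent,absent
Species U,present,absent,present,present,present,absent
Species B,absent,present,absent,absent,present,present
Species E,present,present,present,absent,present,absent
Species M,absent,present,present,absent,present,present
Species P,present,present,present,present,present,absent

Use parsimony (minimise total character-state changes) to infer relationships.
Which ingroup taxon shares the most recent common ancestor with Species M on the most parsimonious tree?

Character polarity is set by the outgroup: the derived state is whichever differs from the outgroup's state, so for hollow quills, tarsal claw bifid, wing venation reduced the derived state is 'absent', and for the remaining characters it is 'present'.
Only Species E, Species N, Species P, and Species U show the derived state 'present' for petiole constricted, supporting them as a clade.
hollow quills: derived state 'absent' in Species N and Species U only — synapomorphy for {Species N, Species U}.
tarsal claw bifid: derived state 'absent' in Species B only — an autapomorphy, so it tells us nothing about relationships among taxa.
prehensile tail: derived state 'present' in Species N, Species P, and Species U only — synapomorphy for {Species N, Species P, Species U}.
wing venation reduced (derived state 'absent') is unique to Species N (autapomorphy; uninformative for grouping).
Only Species B and Species M show the derived state 'present' for leaf margin serrate, supporting them as a clade.
Most parsimonious ingroup topology: ((((Species N,Species U),Species P),Species E),(Species B,Species M)).
Species M and Species B form a cherry on this tree, so they are sister taxa.

Species B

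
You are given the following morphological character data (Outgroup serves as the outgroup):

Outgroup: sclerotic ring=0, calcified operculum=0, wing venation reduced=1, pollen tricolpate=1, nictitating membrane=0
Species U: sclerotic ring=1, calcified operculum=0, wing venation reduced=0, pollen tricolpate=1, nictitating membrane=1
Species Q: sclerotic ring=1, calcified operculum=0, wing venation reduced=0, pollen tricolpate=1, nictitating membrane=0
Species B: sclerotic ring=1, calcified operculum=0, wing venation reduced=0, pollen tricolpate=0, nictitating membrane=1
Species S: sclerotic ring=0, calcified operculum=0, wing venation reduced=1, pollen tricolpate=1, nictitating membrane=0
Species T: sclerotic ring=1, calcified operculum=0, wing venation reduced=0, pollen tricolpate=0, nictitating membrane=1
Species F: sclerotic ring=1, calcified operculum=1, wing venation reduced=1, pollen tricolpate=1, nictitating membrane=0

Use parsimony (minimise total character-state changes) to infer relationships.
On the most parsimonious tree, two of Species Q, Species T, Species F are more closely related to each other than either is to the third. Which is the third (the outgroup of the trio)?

Species F

Character polarity is set by the outgroup: the derived state is whichever differs from the outgroup's state, so for wing venation reduced, pollen tricolpate the derived state is '0', and for the remaining characters it is '1'.
sclerotic ring (derived state '1') is shared by Species B, Species F, Species Q, Species T, and Species U — a synapomorphy uniting that clade.
calcified operculum: derived state '1' in Species F only — an autapomorphy, so it tells us nothing about relationships among taxa.
wing venation reduced (derived state '0') is shared by Species B, Species Q, Species T, and Species U — a synapomorphy uniting that clade.
pollen tricolpate: derived state '0' in Species B and Species T only — synapomorphy for {Species B, Species T}.
nictitating membrane: derived state '1' in Species B, Species T, and Species U only — synapomorphy for {Species B, Species T, Species U}.
Most parsimonious ingroup topology: ((((Species U,(Species B,Species T)),Species Q),Species F),Species S).
Species T and Species Q share a more recent common ancestor with each other than either does with Species F, so Species F is the least closely related of the three.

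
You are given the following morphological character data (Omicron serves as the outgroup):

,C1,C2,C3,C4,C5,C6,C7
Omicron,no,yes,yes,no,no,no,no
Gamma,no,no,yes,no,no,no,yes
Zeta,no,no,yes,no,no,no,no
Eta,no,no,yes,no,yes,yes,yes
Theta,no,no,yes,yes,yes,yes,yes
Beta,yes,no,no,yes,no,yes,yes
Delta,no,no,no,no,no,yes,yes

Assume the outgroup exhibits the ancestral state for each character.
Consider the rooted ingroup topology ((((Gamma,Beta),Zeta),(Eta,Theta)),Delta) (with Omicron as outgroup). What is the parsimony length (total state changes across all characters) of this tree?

Map each character onto ((((Gamma,Beta),Zeta),(Eta,Theta)),Delta) (rooted by Omicron) and count the minimum state changes it requires (Fitch parsimony):
C1: 1; C2: 1; C3: 2; C4: 2; C5: 1; C6: 3; C7: 2.
Total tree length = 12.

12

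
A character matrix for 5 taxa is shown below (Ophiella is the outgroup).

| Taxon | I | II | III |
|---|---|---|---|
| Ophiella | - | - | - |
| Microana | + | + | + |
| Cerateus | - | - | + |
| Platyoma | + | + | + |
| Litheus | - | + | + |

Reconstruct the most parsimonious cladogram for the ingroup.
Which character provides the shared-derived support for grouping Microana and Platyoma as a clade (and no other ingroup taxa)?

The outgroup has state '-' for every character, so '+' is the derived state throughout.
Only Microana and Platyoma show the derived state '+' for I, supporting them as a clade.
II (derived state '+') is shared by Litheus, Microana, and Platyoma — a synapomorphy uniting that clade.
All ingroup taxa share the derived state '+' for III; it defines the ingroup but does not resolve relationships within it.
Most parsimonious ingroup topology: (((Microana,Platyoma),Litheus),Cerateus).
The clade {Microana, Platyoma} is supported by I: its derived state '+' occurs in exactly those taxa and in no other taxon (including the outgroup).

I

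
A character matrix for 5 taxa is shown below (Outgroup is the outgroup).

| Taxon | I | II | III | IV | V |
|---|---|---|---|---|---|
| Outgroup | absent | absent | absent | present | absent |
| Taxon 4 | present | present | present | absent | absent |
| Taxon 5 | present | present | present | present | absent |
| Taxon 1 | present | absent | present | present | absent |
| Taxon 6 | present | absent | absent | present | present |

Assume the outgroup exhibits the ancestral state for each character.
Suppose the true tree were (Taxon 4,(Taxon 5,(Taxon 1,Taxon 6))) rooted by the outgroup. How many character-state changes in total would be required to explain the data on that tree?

Map each character onto (Taxon 4,(Taxon 5,(Taxon 1,Taxon 6))) (rooted by Outgroup) and count the minimum state changes it requires (Fitch parsimony):
I: 1; II: 2; III: 2; IV: 1; V: 1.
Total tree length = 7.

7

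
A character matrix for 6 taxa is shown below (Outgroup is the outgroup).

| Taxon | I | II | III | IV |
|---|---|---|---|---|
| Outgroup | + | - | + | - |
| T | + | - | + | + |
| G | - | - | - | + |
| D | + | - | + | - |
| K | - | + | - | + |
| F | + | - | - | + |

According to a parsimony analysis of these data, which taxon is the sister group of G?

Character polarity is set by the outgroup: the derived state is whichever differs from the outgroup's state, so for I, III the derived state is '-', and for the remaining characters it is '+'.
Only G and K show the derived state '-' for I, supporting them as a clade.
II (derived state '+') is unique to K (autapomorphy; uninformative for grouping).
III (derived state '-') is shared by F, G, and K — a synapomorphy uniting that clade.
IV: derived state '+' in F, G, K, and T only — synapomorphy for {F, G, K, T}.
Most parsimonious ingroup topology: ((T,((G,K),F)),D).
G and K form a cherry on this tree, so they are sister taxa.

K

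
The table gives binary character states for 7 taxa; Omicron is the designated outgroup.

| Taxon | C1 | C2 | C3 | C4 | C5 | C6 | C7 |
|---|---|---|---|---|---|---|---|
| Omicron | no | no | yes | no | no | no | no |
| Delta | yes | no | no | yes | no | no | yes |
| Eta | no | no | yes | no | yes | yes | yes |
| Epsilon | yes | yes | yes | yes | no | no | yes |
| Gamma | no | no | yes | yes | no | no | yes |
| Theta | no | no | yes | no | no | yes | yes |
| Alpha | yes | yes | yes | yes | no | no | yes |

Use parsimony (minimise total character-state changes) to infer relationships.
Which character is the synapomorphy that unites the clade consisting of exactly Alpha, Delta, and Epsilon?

C1

Character polarity is set by the outgroup: the derived state is whichever differs from the outgroup's state, so for C3 the derived state is 'no', and for the remaining characters it is 'yes'.
Only Alpha, Delta, and Epsilon show the derived state 'yes' for C1, supporting them as a clade.
C2 (derived state 'yes') is shared by Alpha and Epsilon — a synapomorphy uniting that clade.
C3 (derived state 'no') is unique to Delta (autapomorphy; uninformative for grouping).
C4 (derived state 'yes') is shared by Alpha, Delta, Epsilon, and Gamma — a synapomorphy uniting that clade.
C5 (derived state 'yes') is unique to Eta (autapomorphy; uninformative for grouping).
C6 (derived state 'yes') is shared by Eta and Theta — a synapomorphy uniting that clade.
C7 (derived state 'yes') is shared by all ingroup taxa — unites the whole ingroup.
Most parsimonious ingroup topology: (((Delta,(Epsilon,Alpha)),Gamma),(Eta,Theta)).
The clade {Alpha, Delta, Epsilon} is supported by C1: its derived state 'yes' occurs in exactly those taxa and in no other taxon (including the outgroup).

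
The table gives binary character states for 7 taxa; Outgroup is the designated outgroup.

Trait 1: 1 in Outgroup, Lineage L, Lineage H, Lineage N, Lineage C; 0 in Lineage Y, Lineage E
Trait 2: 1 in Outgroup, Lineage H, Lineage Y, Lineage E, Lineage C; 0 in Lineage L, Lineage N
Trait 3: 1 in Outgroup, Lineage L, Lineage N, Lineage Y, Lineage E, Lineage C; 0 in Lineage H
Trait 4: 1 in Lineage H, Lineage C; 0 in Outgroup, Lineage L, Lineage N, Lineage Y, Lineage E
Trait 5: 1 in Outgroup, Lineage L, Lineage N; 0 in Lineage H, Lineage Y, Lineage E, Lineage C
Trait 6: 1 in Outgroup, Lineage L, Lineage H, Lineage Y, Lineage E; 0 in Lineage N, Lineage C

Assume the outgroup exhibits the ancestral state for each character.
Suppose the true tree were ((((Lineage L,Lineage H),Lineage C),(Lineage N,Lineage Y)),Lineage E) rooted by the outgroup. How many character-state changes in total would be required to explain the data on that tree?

12

Map each character onto ((((Lineage L,Lineage H),Lineage C),(Lineage N,Lineage Y)),Lineage E) (rooted by Outgroup) and count the minimum state changes it requires (Fitch parsimony):
Trait 1: 2; Trait 2: 2; Trait 3: 1; Trait 4: 2; Trait 5: 3; Trait 6: 2.
Total tree length = 12.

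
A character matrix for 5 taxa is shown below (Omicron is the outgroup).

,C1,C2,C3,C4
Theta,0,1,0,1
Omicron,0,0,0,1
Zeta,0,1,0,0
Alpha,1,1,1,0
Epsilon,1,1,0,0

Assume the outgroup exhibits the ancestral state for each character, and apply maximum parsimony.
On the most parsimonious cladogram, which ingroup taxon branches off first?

Theta

Character polarity is set by the outgroup: the derived state is whichever differs from the outgroup's state, so for C4 the derived state is '0', and for the remaining characters it is '1'.
C1 (derived state '1') is shared by Alpha and Epsilon — a synapomorphy uniting that clade.
All ingroup taxa share the derived state '1' for C2; it defines the ingroup but does not resolve relationships within it.
C3: derived state '1' in Alpha only — an autapomorphy, so it tells us nothing about relationships among taxa.
C4 (derived state '0') is shared by Alpha, Epsilon, and Zeta — a synapomorphy uniting that clade.
Most parsimonious ingroup topology: (((Epsilon,Alpha),Zeta),Theta).
Theta is sister to the clade containing all other ingroup taxa, so it is the earliest-diverging (most basal) ingroup lineage.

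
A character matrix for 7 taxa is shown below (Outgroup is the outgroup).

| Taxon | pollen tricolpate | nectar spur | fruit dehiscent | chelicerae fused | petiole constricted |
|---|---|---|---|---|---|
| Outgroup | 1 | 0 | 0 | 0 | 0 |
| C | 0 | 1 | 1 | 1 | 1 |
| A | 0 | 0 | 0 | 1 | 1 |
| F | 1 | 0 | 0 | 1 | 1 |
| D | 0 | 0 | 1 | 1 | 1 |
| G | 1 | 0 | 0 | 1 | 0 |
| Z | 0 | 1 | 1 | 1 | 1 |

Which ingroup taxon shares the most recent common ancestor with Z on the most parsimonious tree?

C

Character polarity is set by the outgroup: the derived state is whichever differs from the outgroup's state, so for pollen tricolpate the derived state is '0', and for the remaining characters it is '1'.
pollen tricolpate: derived state '0' in A, C, D, and Z only — synapomorphy for {A, C, D, Z}.
Only C and Z show the derived state '1' for nectar spur, supporting them as a clade.
fruit dehiscent (derived state '1') is shared by C, D, and Z — a synapomorphy uniting that clade.
chelicerae fused (derived state '1') is shared by all ingroup taxa — unites the whole ingroup.
petiole constricted (derived state '1') is shared by A, C, D, F, and Z — a synapomorphy uniting that clade.
Most parsimonious ingroup topology: (((((C,Z),D),A),F),G).
Z and C form a cherry on this tree, so they are sister taxa.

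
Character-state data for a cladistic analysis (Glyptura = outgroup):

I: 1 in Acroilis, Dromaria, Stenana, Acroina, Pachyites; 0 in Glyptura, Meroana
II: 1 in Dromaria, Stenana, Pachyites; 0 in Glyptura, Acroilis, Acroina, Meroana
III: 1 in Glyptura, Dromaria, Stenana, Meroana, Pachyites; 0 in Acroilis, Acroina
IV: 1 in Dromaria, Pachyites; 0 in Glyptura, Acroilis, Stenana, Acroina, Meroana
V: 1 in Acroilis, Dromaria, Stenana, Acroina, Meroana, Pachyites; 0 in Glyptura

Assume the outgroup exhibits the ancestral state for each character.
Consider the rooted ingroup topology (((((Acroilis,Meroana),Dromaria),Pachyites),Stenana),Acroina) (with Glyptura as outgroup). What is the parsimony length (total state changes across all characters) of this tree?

9

Map each character onto (((((Acroilis,Meroana),Dromaria),Pachyites),Stenana),Acroina) (rooted by Glyptura) and count the minimum state changes it requires (Fitch parsimony):
I: 2; II: 2; III: 2; IV: 2; V: 1.
Total tree length = 9.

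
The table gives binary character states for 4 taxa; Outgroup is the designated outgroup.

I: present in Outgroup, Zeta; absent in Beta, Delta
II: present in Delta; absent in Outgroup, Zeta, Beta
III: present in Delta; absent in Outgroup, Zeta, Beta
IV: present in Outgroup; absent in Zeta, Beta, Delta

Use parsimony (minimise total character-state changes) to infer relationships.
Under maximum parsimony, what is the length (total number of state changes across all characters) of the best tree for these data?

Character polarity is set by the outgroup: the derived state is whichever differs from the outgroup's state, so for I, IV the derived state is 'absent', and for the remaining characters it is 'present'.
I: derived state 'absent' in Beta and Delta only — synapomorphy for {Beta, Delta}.
II: derived state 'present' in Delta only — an autapomorphy, so it tells us nothing about relationships among taxa.
III (derived state 'present') is unique to Delta (autapomorphy; uninformative for grouping).
All ingroup taxa share the derived state 'absent' for IV; it defines the ingroup but does not resolve relationships within it.
Most parsimonious ingroup topology: (Zeta,(Beta,Delta)).
Changes per character on this tree: I: 1; II: 1; III: 1; IV: 1.
Total = 4.

4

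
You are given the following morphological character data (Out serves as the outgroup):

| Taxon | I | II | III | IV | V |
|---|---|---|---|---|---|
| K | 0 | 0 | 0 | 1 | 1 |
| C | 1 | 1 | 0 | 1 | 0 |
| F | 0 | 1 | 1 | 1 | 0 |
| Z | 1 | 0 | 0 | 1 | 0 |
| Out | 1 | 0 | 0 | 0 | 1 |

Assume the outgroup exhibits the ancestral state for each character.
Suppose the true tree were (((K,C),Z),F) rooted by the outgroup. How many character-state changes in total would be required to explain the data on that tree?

Map each character onto (((K,C),Z),F) (rooted by Out) and count the minimum state changes it requires (Fitch parsimony):
I: 2; II: 2; III: 1; IV: 1; V: 2.
Total tree length = 8.

8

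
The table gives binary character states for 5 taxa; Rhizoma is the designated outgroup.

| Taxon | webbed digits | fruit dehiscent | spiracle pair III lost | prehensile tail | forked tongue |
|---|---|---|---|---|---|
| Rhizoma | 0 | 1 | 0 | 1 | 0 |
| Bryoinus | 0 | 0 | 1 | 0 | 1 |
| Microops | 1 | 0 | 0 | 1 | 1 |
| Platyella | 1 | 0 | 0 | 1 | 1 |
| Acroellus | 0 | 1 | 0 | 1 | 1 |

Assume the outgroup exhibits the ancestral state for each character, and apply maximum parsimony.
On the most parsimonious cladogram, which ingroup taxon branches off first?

Character polarity is set by the outgroup: the derived state is whichever differs from the outgroup's state, so for fruit dehiscent, prehensile tail the derived state is '0', and for the remaining characters it is '1'.
Only Microops and Platyella show the derived state '1' for webbed digits, supporting them as a clade.
Only Bryoinus, Microops, and Platyella show the derived state '0' for fruit dehiscent, supporting them as a clade.
spiracle pair III lost (derived state '1') is unique to Bryoinus (autapomorphy; uninformative for grouping).
prehensile tail (derived state '0') is unique to Bryoinus (autapomorphy; uninformative for grouping).
All ingroup taxa share the derived state '1' for forked tongue; it defines the ingroup but does not resolve relationships within it.
Most parsimonious ingroup topology: ((Bryoinus,(Microops,Platyella)),Acroellus).
Acroellus is sister to the clade containing all other ingroup taxa, so it is the earliest-diverging (most basal) ingroup lineage.

Acroellus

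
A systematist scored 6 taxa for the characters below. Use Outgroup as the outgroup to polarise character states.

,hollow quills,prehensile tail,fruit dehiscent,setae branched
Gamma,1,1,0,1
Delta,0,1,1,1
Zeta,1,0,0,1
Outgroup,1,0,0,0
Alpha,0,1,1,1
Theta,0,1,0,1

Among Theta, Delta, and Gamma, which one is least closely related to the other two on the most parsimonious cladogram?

Character polarity is set by the outgroup: the derived state is whichever differs from the outgroup's state, so for hollow quills the derived state is '0', and for the remaining characters it is '1'.
hollow quills: derived state '0' in Alpha, Delta, and Theta only — synapomorphy for {Alpha, Delta, Theta}.
prehensile tail (derived state '1') is shared by Alpha, Delta, Gamma, and Theta — a synapomorphy uniting that clade.
fruit dehiscent (derived state '1') is shared by Alpha and Delta — a synapomorphy uniting that clade.
All ingroup taxa share the derived state '1' for setae branched; it defines the ingroup but does not resolve relationships within it.
Most parsimonious ingroup topology: ((((Delta,Alpha),Theta),Gamma),Zeta).
Theta and Delta share a more recent common ancestor with each other than either does with Gamma, so Gamma is the least closely related of the three.

Gamma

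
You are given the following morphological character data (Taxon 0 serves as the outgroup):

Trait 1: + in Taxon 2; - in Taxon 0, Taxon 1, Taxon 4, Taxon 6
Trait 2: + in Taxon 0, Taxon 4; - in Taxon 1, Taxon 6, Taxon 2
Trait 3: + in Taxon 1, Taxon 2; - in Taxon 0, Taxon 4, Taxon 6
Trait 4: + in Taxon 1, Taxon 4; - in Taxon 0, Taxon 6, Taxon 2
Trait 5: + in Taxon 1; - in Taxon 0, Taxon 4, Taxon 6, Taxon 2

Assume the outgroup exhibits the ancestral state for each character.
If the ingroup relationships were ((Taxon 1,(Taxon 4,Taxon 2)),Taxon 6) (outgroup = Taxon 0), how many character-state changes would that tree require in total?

8

Map each character onto ((Taxon 1,(Taxon 4,Taxon 2)),Taxon 6) (rooted by Taxon 0) and count the minimum state changes it requires (Fitch parsimony):
Trait 1: 1; Trait 2: 2; Trait 3: 2; Trait 4: 2; Trait 5: 1.
Total tree length = 8.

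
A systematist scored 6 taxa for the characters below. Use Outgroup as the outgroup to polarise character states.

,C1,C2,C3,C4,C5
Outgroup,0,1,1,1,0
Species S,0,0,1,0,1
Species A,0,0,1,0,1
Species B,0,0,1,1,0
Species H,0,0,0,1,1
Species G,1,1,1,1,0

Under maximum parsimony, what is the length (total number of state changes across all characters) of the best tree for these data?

5

Character polarity is set by the outgroup: the derived state is whichever differs from the outgroup's state, so for C2, C3, C4 the derived state is '0', and for the remaining characters it is '1'.
C1 (derived state '1') is unique to Species G (autapomorphy; uninformative for grouping).
C2: derived state '0' in Species A, Species B, Species H, and Species S only — synapomorphy for {Species A, Species B, Species H, Species S}.
C3: derived state '0' in Species H only — an autapomorphy, so it tells us nothing about relationships among taxa.
C4: derived state '0' in Species A and Species S only — synapomorphy for {Species A, Species S}.
Only Species A, Species H, and Species S show the derived state '1' for C5, supporting them as a clade.
Most parsimonious ingroup topology: ((((Species S,Species A),Species H),Species B),Species G).
Changes per character on this tree: C1: 1; C2: 1; C3: 1; C4: 1; C5: 1.
Total = 5.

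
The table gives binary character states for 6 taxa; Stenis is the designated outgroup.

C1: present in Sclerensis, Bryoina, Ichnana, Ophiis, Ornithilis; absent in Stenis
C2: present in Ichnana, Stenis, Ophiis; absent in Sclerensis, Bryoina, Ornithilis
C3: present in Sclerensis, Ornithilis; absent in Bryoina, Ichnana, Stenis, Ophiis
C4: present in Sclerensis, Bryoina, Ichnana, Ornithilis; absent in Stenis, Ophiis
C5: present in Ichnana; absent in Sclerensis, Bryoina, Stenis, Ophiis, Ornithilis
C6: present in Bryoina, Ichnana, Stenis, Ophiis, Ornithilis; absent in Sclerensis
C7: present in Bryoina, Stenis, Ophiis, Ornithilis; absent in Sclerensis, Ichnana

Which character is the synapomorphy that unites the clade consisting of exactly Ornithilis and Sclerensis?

Character polarity is set by the outgroup: the derived state is whichever differs from the outgroup's state, so for C2, C6, C7 the derived state is 'absent', and for the remaining characters it is 'present'.
C1 (derived state 'present') is shared by all ingroup taxa — unites the whole ingroup.
C2: derived state 'absent' in Bryoina, Ornithilis, and Sclerensis only — synapomorphy for {Bryoina, Ornithilis, Sclerensis}.
C3: derived state 'present' in Ornithilis and Sclerensis only — synapomorphy for {Ornithilis, Sclerensis}.
C4: derived state 'present' in Bryoina, Ichnana, Ornithilis, and Sclerensis only — synapomorphy for {Bryoina, Ichnana, Ornithilis, Sclerensis}.
C5 (derived state 'present') is unique to Ichnana (autapomorphy; uninformative for grouping).
C6: derived state 'absent' in Sclerensis only — an autapomorphy, so it tells us nothing about relationships among taxa.
C7 (state 'absent') occurs in Ichnana and Sclerensis but conflicts with the nesting implied by the other characters — most parsimoniously interpreted as homoplasy.
Most parsimonious ingroup topology: (((Bryoina,(Ornithilis,Sclerensis)),Ichnana),Ophiis).
The clade {Ornithilis, Sclerensis} is supported by C3: its derived state 'present' occurs in exactly those taxa and in no other taxon (including the outgroup).

C3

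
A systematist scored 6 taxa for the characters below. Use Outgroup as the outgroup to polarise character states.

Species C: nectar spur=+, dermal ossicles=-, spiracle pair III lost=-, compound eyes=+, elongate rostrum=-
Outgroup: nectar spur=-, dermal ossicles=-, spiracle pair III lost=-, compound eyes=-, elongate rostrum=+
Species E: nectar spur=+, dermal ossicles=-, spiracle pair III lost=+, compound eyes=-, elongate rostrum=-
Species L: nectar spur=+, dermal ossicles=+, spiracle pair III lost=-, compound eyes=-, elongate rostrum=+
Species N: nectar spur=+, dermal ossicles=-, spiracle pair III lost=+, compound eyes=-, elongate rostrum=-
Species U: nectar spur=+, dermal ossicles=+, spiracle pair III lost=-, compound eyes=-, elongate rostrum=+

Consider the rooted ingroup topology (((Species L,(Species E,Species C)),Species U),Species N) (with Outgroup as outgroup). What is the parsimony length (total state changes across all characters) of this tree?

8

Map each character onto (((Species L,(Species E,Species C)),Species U),Species N) (rooted by Outgroup) and count the minimum state changes it requires (Fitch parsimony):
nectar spur: 1; dermal ossicles: 2; spiracle pair III lost: 2; compound eyes: 1; elongate rostrum: 2.
Total tree length = 8.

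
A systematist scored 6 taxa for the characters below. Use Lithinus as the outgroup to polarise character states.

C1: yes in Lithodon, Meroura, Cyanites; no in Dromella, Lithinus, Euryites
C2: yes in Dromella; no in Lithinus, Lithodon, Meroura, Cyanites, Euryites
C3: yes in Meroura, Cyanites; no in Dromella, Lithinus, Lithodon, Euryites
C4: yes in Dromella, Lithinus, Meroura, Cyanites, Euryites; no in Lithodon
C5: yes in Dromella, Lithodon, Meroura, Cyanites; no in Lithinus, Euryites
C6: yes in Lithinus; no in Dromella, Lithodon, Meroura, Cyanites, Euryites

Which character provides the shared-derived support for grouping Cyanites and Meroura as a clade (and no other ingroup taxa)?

C3

Character polarity is set by the outgroup: the derived state is whichever differs from the outgroup's state, so for C4, C6 the derived state is 'no', and for the remaining characters it is 'yes'.
C1: derived state 'yes' in Cyanites, Lithodon, and Meroura only — synapomorphy for {Cyanites, Lithodon, Meroura}.
C2: derived state 'yes' in Dromella only — an autapomorphy, so it tells us nothing about relationships among taxa.
C3 (derived state 'yes') is shared by Cyanites and Meroura — a synapomorphy uniting that clade.
C4: derived state 'no' in Lithodon only — an autapomorphy, so it tells us nothing about relationships among taxa.
C5: derived state 'yes' in Cyanites, Dromella, Lithodon, and Meroura only — synapomorphy for {Cyanites, Dromella, Lithodon, Meroura}.
C6 (derived state 'no') is shared by all ingroup taxa — unites the whole ingroup.
Most parsimonious ingroup topology: (Euryites,(((Meroura,Cyanites),Lithodon),Dromella)).
The clade {Cyanites, Meroura} is supported by C3: its derived state 'yes' occurs in exactly those taxa and in no other taxon (including the outgroup).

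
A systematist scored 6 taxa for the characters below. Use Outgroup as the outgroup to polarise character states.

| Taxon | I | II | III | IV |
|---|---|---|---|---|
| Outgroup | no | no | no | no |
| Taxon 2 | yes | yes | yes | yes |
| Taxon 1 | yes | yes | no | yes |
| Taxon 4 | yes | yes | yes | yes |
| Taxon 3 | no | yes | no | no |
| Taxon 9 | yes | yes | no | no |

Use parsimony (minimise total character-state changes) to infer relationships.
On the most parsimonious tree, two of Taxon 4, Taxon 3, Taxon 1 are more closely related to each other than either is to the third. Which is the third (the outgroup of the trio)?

The outgroup has state 'no' for every character, so 'yes' is the derived state throughout.
I: derived state 'yes' in Taxon 1, Taxon 2, Taxon 4, and Taxon 9 only — synapomorphy for {Taxon 1, Taxon 2, Taxon 4, Taxon 9}.
All ingroup taxa share the derived state 'yes' for II; it defines the ingroup but does not resolve relationships within it.
Only Taxon 2 and Taxon 4 show the derived state 'yes' for III, supporting them as a clade.
IV: derived state 'yes' in Taxon 1, Taxon 2, and Taxon 4 only — synapomorphy for {Taxon 1, Taxon 2, Taxon 4}.
Most parsimonious ingroup topology: ((((Taxon 2,Taxon 4),Taxon 1),Taxon 9),Taxon 3).
Taxon 1 and Taxon 4 share a more recent common ancestor with each other than either does with Taxon 3, so Taxon 3 is the least closely related of the three.

Taxon 3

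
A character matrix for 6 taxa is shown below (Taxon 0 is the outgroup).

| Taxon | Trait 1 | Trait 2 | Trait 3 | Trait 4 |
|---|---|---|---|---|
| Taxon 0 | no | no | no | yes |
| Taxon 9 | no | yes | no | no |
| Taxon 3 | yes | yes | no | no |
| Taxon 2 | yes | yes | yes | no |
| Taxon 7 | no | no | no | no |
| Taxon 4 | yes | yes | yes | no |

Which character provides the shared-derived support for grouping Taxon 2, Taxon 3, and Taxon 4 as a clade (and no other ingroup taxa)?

Character polarity is set by the outgroup: the derived state is whichever differs from the outgroup's state, so for Trait 4 the derived state is 'no', and for the remaining characters it is 'yes'.
Only Taxon 2, Taxon 3, and Taxon 4 show the derived state 'yes' for Trait 1, supporting them as a clade.
Trait 2 (derived state 'yes') is shared by Taxon 2, Taxon 3, Taxon 4, and Taxon 9 — a synapomorphy uniting that clade.
Trait 3: derived state 'yes' in Taxon 2 and Taxon 4 only — synapomorphy for {Taxon 2, Taxon 4}.
Trait 4 (derived state 'no') is shared by all ingroup taxa — unites the whole ingroup.
Most parsimonious ingroup topology: ((Taxon 9,(Taxon 3,(Taxon 2,Taxon 4))),Taxon 7).
The clade {Taxon 2, Taxon 3, Taxon 4} is supported by Trait 1: its derived state 'yes' occurs in exactly those taxa and in no other taxon (including the outgroup).

Trait 1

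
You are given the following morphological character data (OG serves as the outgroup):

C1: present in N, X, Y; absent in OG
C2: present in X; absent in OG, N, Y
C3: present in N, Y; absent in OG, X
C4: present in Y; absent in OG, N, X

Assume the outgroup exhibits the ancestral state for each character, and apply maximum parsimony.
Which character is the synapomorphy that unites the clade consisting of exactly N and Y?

The outgroup has state 'absent' for every character, so 'present' is the derived state throughout.
All ingroup taxa share the derived state 'present' for C1; it defines the ingroup but does not resolve relationships within it.
C2 (derived state 'present') is unique to X (autapomorphy; uninformative for grouping).
C3 (derived state 'present') is shared by N and Y — a synapomorphy uniting that clade.
C4 (derived state 'present') is unique to Y (autapomorphy; uninformative for grouping).
Most parsimonious ingroup topology: ((N,Y),X).
The clade {N, Y} is supported by C3: its derived state 'present' occurs in exactly those taxa and in no other taxon (including the outgroup).

C3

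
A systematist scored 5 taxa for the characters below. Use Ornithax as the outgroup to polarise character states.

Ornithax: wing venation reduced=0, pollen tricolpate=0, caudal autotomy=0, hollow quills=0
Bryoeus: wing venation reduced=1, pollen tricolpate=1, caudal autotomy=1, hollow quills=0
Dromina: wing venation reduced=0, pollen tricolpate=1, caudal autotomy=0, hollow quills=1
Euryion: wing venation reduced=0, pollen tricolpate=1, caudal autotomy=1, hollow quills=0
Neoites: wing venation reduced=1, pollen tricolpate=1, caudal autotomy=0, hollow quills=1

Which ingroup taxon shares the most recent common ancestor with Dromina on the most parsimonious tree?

The outgroup has state '0' for every character, so '1' is the derived state throughout.
wing venation reduced (state '1') occurs in Bryoeus and Neoites but conflicts with the nesting implied by the other characters — most parsimoniously interpreted as homoplasy.
pollen tricolpate (derived state '1') is shared by all ingroup taxa — unites the whole ingroup.
caudal autotomy: derived state '1' in Bryoeus and Euryion only — synapomorphy for {Bryoeus, Euryion}.
hollow quills (derived state '1') is shared by Dromina and Neoites — a synapomorphy uniting that clade.
Most parsimonious ingroup topology: ((Bryoeus,Euryion),(Dromina,Neoites)).
Dromina and Neoites form a cherry on this tree, so they are sister taxa.

Neoites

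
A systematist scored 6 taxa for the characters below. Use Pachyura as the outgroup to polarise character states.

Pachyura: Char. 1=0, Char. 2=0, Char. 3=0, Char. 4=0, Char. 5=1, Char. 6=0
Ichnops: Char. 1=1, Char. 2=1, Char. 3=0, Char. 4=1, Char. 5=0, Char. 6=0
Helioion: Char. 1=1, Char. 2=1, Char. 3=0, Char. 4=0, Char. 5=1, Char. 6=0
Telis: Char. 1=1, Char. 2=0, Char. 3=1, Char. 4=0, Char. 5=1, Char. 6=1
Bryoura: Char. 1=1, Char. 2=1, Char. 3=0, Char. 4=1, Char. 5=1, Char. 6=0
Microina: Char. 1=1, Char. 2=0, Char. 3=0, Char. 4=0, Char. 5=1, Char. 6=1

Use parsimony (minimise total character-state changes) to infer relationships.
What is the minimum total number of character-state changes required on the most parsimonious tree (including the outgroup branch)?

6

Character polarity is set by the outgroup: the derived state is whichever differs from the outgroup's state, so for Char. 5 the derived state is '0', and for the remaining characters it is '1'.
All ingroup taxa share the derived state '1' for Char. 1; it defines the ingroup but does not resolve relationships within it.
Only Bryoura, Helioion, and Ichnops show the derived state '1' for Char. 2, supporting them as a clade.
Char. 3 (derived state '1') is unique to Telis (autapomorphy; uninformative for grouping).
Char. 4 (derived state '1') is shared by Bryoura and Ichnops — a synapomorphy uniting that clade.
Char. 5 (derived state '0') is unique to Ichnops (autapomorphy; uninformative for grouping).
Char. 6: derived state '1' in Microina and Telis only — synapomorphy for {Microina, Telis}.
Most parsimonious ingroup topology: (((Ichnops,Bryoura),Helioion),(Telis,Microina)).
Changes per character on this tree: Char. 1: 1; Char. 2: 1; Char. 3: 1; Char. 4: 1; Char. 5: 1; Char. 6: 1.
Total = 6.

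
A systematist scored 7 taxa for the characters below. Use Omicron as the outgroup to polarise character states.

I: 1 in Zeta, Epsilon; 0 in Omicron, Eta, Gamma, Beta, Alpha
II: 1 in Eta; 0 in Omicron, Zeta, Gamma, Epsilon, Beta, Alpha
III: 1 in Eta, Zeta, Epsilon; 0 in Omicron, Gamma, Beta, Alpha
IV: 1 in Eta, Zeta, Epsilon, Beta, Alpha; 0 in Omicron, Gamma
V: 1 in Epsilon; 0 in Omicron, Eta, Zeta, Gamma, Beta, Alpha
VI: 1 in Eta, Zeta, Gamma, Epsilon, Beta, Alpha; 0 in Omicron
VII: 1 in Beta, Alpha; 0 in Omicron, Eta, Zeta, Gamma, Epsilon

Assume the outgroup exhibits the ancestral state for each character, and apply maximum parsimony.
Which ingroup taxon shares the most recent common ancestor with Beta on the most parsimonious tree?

The outgroup has state '0' for every character, so '1' is the derived state throughout.
I (derived state '1') is shared by Epsilon and Zeta — a synapomorphy uniting that clade.
II: derived state '1' in Eta only — an autapomorphy, so it tells us nothing about relationships among taxa.
III: derived state '1' in Epsilon, Eta, and Zeta only — synapomorphy for {Epsilon, Eta, Zeta}.
IV: derived state '1' in Alpha, Beta, Epsilon, Eta, and Zeta only — synapomorphy for {Alpha, Beta, Epsilon, Eta, Zeta}.
V: derived state '1' in Epsilon only — an autapomorphy, so it tells us nothing about relationships among taxa.
VI (derived state '1') is shared by all ingroup taxa — unites the whole ingroup.
VII: derived state '1' in Alpha and Beta only — synapomorphy for {Alpha, Beta}.
Most parsimonious ingroup topology: (((Eta,(Zeta,Epsilon)),(Beta,Alpha)),Gamma).
Beta and Alpha form a cherry on this tree, so they are sister taxa.

Alpha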